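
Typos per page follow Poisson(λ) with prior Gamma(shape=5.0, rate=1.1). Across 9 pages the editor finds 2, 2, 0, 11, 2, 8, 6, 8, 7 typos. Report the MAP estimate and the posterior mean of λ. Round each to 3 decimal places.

Σ counts = 46. Posterior: Gamma(shape = 5.0+46 = 51.0, rate = 1.1+9 = 10.1).
Mode = (α−1)/β = 50.0/10.1 = 4.950.
Mean = α/β = 51.0/10.1 = 5.050.

MAP: 4.950. Posterior mean: 5.050.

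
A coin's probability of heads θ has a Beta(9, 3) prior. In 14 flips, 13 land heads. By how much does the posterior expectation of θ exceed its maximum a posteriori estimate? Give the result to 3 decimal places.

-0.029

Posterior: Beta(9+13, 3+1) = Beta(22, 4).
Mode = (22−1)/(22+4−2) = 21/24 = 0.875.
Mean = 22/(22+4) = 22/26 = 0.846.
Difference = 0.846 − 0.875 = -0.029.
Mode > mean: the posterior has a left tail.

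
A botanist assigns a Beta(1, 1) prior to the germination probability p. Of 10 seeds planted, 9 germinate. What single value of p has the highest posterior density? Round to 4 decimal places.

0.9000

Posterior: Beta(1+9, 1+1) = Beta(10, 2).
Mode = (10−1)/(10+2−2) = 9/10 = 0.9000.
With a flat prior the MAP equals the MLE, 9/10.
Mean = 10/(10+2) = 10/12 = 0.8333.
This is the posterior mode — the MAP estimate.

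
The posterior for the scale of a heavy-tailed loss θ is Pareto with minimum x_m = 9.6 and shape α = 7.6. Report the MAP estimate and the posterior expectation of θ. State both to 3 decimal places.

MAP = 9.600, posterior mean = 11.055

The Pareto density is strictly decreasing on [x_m, ∞), so the mode is x_m = 9.600.
Mean = α·x_m/(α−1) = 7.6·9.6/6.6 = 11.055.
Right-skewed posterior ⇒ mode < mean.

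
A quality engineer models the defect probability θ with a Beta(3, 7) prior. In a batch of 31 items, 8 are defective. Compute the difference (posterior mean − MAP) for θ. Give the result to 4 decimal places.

0.0119

Posterior: Beta(3+8, 7+23) = Beta(11, 30).
Mode = (11−1)/(11+30−2) = 10/39 = 0.2564.
Mean = 11/(11+30) = 11/41 = 0.2683.
Difference = 0.2683 − 0.2564 = 0.0119.
The posterior is right-skewed, so the mean exceeds the mode.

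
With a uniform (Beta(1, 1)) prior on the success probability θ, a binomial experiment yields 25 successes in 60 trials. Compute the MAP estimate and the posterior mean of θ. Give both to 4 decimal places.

MAP: 0.4167. Posterior mean: 0.4194.

Posterior: Beta(1+25, 1+35) = Beta(26, 36).
Mode = (26−1)/(26+36−2) = 25/60 = 0.4167.
Mean = 26/(26+36) = 26/62 = 0.4194.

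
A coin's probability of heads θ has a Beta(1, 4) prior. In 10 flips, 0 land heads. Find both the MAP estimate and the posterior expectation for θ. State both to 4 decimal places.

Posterior: Beta(1+0, 4+10) = Beta(1, 14).
Since α = 1 ≤ 1 and β > 1, the Beta density is monotone decreasing on [0,1]; the mode is at 0.
Mean = 1/(1+14) = 0.0667.

MAP estimate = 0.0000, posterior expectation = 0.0667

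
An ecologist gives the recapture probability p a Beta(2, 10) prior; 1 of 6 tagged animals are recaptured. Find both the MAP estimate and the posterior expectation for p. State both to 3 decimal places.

Posterior: Beta(2+1, 10+5) = Beta(3, 15).
Mode = (3−1)/(3+15−2) = 2/16 = 0.125.
Mean = 3/(3+15) = 3/18 = 0.167.
The mean is pulled above the mode by the posterior's right skew.

p_MAP = 0.125, E[p|data] = 0.167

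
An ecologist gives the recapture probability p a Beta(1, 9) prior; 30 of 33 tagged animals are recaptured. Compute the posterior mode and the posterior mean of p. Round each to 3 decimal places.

p_MAP = 0.732, E[p|data] = 0.721

Posterior: Beta(1+30, 9+3) = Beta(31, 12).
Mode = (31−1)/(31+12−2) = 30/41 = 0.732.
Mean = 31/(31+12) = 31/43 = 0.721.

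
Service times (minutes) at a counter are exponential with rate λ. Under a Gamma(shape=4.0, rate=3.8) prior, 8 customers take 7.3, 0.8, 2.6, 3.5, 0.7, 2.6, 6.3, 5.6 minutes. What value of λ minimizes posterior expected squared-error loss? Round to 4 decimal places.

Σ times = 29.4. Posterior: Gamma(shape = 4.0+8 = 12.0, rate = 3.8+29.4 = 33.2).
Mode = (α−1)/β = 11.0/33.2 = 0.3313.
Mean = α/β = 12.0/33.2 = 0.3614.
Squared-error loss ⇒ the optimal estimator is the posterior mean.

0.3614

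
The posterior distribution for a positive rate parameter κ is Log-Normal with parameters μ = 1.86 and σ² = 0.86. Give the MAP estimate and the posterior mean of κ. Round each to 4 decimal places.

Mode = exp(μ − σ²) = exp(1.00) = 2.7183.
Mean = exp(μ + σ²/2) = exp(2.290) = 9.8749.
The mean is pulled above the mode by the posterior's right skew.

MAP: 2.7183. Posterior mean: 9.8749.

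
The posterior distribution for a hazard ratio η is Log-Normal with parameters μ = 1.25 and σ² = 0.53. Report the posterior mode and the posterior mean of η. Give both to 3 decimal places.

Mode = exp(μ − σ²) = exp(0.72) = 2.054.
Mean = exp(μ + σ²/2) = exp(1.515) = 4.549.
Mean > mode: the posterior has a right tail.

η_MAP = 2.054, E[η|data] = 4.549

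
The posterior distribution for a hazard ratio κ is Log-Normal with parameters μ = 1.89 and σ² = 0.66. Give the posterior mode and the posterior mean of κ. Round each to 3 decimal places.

MAP = 3.421; posterior mean = 9.207

Mode = exp(μ − σ²) = exp(1.23) = 3.421.
Mean = exp(μ + σ²/2) = exp(2.220) = 9.207.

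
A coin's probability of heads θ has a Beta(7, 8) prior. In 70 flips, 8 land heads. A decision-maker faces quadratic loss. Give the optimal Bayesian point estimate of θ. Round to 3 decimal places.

0.176

Posterior: Beta(7+8, 8+62) = Beta(15, 70).
Mode = (15−1)/(15+70−2) = 14/83 = 0.169.
Mean = 15/(15+70) = 15/85 = 0.176.
Quadratic loss ⇒ the optimal estimator is the posterior mean.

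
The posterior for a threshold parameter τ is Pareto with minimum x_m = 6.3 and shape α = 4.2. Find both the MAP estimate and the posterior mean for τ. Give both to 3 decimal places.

MAP: 6.300. Posterior mean: 8.269.

The Pareto density is strictly decreasing on [x_m, ∞), so the mode is x_m = 6.300.
Mean = α·x_m/(α−1) = 4.2·6.3/3.2 = 8.269.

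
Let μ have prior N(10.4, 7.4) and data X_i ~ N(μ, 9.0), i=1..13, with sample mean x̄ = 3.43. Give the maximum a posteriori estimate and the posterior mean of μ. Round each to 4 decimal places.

Posterior for μ is Normal. Precision-weighted mean: (1/7.4·10.4 + 13/9.0·3.43) / (1/7.4 + 13/9.0) = 4.0263.
A Normal posterior is symmetric, so mode = mean.

maximum a posteriori estimate = 4.0263, posterior mean = 4.0263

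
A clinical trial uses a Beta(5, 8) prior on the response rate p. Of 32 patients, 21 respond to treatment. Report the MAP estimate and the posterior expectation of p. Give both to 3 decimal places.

Posterior: Beta(5+21, 8+11) = Beta(26, 19).
Mode = (26−1)/(26+19−2) = 25/43 = 0.581.
Mean = 26/(26+19) = 26/45 = 0.578.

p_MAP = 0.581, E[p|data] = 0.578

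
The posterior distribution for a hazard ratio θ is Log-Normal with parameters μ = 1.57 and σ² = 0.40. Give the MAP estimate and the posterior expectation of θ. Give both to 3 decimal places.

Mode = exp(μ − σ²) = exp(1.17) = 3.222.
Mean = exp(μ + σ²/2) = exp(1.770) = 5.871.

MAP estimate = 3.222, posterior expectation = 5.871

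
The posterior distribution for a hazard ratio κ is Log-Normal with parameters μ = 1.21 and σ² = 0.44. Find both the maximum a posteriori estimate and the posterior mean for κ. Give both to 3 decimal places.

Mode = exp(μ − σ²) = exp(0.77) = 2.160.
Mean = exp(μ + σ²/2) = exp(1.430) = 4.179.

MAP = 2.160, posterior mean = 4.179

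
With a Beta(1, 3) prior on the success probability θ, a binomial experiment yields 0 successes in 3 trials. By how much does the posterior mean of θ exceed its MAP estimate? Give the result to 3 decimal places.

0.143

Posterior: Beta(1+0, 3+3) = Beta(1, 6).
Since α = 1 ≤ 1 and β > 1, the Beta density is monotone decreasing on [0,1]; the mode is at 0.
Mean = 1/(1+6) = 0.143.
Difference = 0.143 − 0.000 = 0.143.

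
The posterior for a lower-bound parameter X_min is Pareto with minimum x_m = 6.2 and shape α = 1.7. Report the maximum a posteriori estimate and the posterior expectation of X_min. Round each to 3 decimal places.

MAP: 6.200. Posterior mean: 15.057.

The Pareto density is strictly decreasing on [x_m, ∞), so the mode is x_m = 6.200.
Mean = α·x_m/(α−1) = 1.7·6.2/0.7 = 15.057.
The mean is pulled above the mode by the posterior's right skew.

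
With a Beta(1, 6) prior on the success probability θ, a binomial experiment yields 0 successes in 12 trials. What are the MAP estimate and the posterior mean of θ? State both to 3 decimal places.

MAP = 0.000, posterior mean = 0.053

Posterior: Beta(1+0, 6+12) = Beta(1, 18).
Since α = 1 ≤ 1 and β > 1, the Beta density is monotone decreasing on [0,1]; the mode is at 0.
Mean = 1/(1+18) = 0.053.
The mean is pulled above the mode by the posterior's right skew.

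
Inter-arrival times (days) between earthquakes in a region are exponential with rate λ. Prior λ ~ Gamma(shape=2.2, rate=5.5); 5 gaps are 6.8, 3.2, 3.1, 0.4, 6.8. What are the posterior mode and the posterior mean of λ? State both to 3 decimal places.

Σ times = 20.3. Posterior: Gamma(shape = 2.2+5 = 7.2, rate = 5.5+20.3 = 25.8).
Mode = (α−1)/β = 6.2/25.8 = 0.240.
Mean = α/β = 7.2/25.8 = 0.279.

MAP: 0.240. Posterior mean: 0.279.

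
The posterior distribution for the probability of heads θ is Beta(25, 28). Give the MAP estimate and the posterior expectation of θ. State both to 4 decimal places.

Mode = (25−1)/(25+28−2) = 24/51 = 0.4706.
Mean = 25/(25+28) = 25/53 = 0.4717.
The posterior is right-skewed, so the mean exceeds the mode.

MAP = 0.4706, posterior mean = 0.4717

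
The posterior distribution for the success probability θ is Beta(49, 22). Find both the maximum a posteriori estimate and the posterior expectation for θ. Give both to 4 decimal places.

Mode = (49−1)/(49+22−2) = 48/69 = 0.6957.
Mean = 49/(49+22) = 49/71 = 0.6901.

θ_MAP = 0.6957, E[θ|data] = 0.6901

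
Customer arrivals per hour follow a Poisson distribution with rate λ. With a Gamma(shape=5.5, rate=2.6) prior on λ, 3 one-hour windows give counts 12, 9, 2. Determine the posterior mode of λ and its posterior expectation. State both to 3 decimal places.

Σ counts = 23. Posterior: Gamma(shape = 5.5+23 = 28.5, rate = 2.6+3 = 5.6).
Mode = (α−1)/β = 27.5/5.6 = 4.911.
Mean = α/β = 28.5/5.6 = 5.089.

MAP = 4.911; posterior mean = 5.089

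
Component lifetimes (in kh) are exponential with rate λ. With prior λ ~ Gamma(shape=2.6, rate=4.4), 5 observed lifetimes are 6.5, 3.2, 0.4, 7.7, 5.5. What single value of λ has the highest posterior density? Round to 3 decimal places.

0.238

Σ times = 23.3. Posterior: Gamma(shape = 2.6+5 = 7.6, rate = 4.4+23.3 = 27.7).
Mode = (α−1)/β = 6.6/27.7 = 0.238.
Mean = α/β = 7.6/27.7 = 0.274.
This is the posterior mode — the MAP estimate.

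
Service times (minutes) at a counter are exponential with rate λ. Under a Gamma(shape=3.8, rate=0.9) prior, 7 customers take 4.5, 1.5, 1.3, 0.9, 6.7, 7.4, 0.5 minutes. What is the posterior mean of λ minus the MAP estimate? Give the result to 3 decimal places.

Σ times = 22.8. Posterior: Gamma(shape = 3.8+7 = 10.8, rate = 0.9+22.8 = 23.7).
Mode = (α−1)/β = 9.8/23.7 = 0.414.
Mean = α/β = 10.8/23.7 = 0.456.
Difference = 0.456 − 0.414 = 0.042.
The mean is pulled above the mode by the posterior's right skew.

0.042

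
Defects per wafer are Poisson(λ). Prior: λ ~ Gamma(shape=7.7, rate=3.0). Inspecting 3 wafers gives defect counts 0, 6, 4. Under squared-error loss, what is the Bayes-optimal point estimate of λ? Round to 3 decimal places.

2.950

Σ counts = 10. Posterior: Gamma(shape = 7.7+10 = 17.7, rate = 3.0+3 = 6.0).
Mode = (α−1)/β = 16.7/6.0 = 2.783.
Mean = α/β = 17.7/6.0 = 2.950.
Squared-error loss ⇒ the optimal estimator is the posterior mean.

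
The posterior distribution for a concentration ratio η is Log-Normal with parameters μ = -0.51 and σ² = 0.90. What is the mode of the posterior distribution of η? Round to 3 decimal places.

0.244

Mode = exp(μ − σ²) = exp(-1.41) = 0.244.
Mean = exp(μ + σ²/2) = exp(-0.060) = 0.942.
This is the posterior mode — the MAP estimate.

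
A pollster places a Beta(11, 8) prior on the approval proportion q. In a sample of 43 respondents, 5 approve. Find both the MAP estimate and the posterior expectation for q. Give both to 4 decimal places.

MAP: 0.2500. Posterior mean: 0.2581.

Posterior: Beta(11+5, 8+38) = Beta(16, 46).
Mode = (16−1)/(16+46−2) = 15/60 = 0.2500.
Mean = 16/(16+46) = 16/62 = 0.2581.
The mean is pulled above the mode by the posterior's right skew.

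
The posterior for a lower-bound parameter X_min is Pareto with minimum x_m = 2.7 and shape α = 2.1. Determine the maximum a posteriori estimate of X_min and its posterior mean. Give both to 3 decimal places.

The Pareto density is strictly decreasing on [x_m, ∞), so the mode is x_m = 2.700.
Mean = α·x_m/(α−1) = 2.1·2.7/1.1 = 5.155.
The mean is pulled above the mode by the posterior's right skew.

maximum a posteriori estimate = 2.700, posterior mean = 5.155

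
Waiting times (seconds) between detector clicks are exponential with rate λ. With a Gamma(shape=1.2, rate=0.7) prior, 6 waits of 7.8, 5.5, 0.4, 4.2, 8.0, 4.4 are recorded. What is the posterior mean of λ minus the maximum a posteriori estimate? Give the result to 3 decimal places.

Σ times = 30.3. Posterior: Gamma(shape = 1.2+6 = 7.2, rate = 0.7+30.3 = 31.0).
Mode = (α−1)/β = 6.2/31.0 = 0.200.
Mean = α/β = 7.2/31.0 = 0.232.
Difference = 0.232 − 0.200 = 0.032.
Right-skewed posterior ⇒ mode < mean.

0.032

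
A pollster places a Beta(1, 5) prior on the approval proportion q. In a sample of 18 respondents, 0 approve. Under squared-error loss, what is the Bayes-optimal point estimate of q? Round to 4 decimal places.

Posterior: Beta(1+0, 5+18) = Beta(1, 23).
Since α = 1 ≤ 1 and β > 1, the Beta density is monotone decreasing on [0,1]; the mode is at 0.
Mean = 1/(1+23) = 0.0417.
Squared-error loss ⇒ the optimal estimator is the posterior mean.

0.0417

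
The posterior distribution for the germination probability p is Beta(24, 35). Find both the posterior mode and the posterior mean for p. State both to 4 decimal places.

MAP = 0.4035; posterior mean = 0.4068

Mode = (24−1)/(24+35−2) = 23/57 = 0.4035.
Mean = 24/(24+35) = 24/59 = 0.4068.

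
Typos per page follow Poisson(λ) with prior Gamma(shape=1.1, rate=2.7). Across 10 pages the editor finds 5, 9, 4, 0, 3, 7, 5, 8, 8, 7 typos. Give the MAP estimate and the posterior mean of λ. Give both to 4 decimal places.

Σ counts = 56. Posterior: Gamma(shape = 1.1+56 = 57.1, rate = 2.7+10 = 12.7).
Mode = (α−1)/β = 56.1/12.7 = 4.4173.
Mean = α/β = 57.1/12.7 = 4.4961.
The posterior is right-skewed, so the mean exceeds the mode.

λ_MAP = 4.4173, E[λ|data] = 4.4961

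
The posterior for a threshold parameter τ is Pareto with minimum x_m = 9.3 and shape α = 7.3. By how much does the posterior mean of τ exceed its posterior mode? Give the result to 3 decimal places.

1.476

The Pareto density is strictly decreasing on [x_m, ∞), so the mode is x_m = 9.300.
Mean = α·x_m/(α−1) = 7.3·9.3/6.3 = 10.776.
Difference = 10.776 − 9.300 = 1.476.
Right-skewed posterior ⇒ mode < mean.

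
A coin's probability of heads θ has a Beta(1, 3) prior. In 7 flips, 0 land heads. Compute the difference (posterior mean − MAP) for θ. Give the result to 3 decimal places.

0.091

Posterior: Beta(1+0, 3+7) = Beta(1, 10).
Since α = 1 ≤ 1 and β > 1, the Beta density is monotone decreasing on [0,1]; the mode is at 0.
Mean = 1/(1+10) = 0.091.
Difference = 0.091 − 0.000 = 0.091.
The mean is pulled above the mode by the posterior's right skew.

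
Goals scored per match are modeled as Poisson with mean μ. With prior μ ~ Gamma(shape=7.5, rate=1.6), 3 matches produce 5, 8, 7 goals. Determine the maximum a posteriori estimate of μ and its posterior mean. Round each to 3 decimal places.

maximum a posteriori estimate = 5.761, posterior mean = 5.978

Σ counts = 20. Posterior: Gamma(shape = 7.5+20 = 27.5, rate = 1.6+3 = 4.6).
Mode = (α−1)/β = 26.5/4.6 = 5.761.
Mean = α/β = 27.5/4.6 = 5.978.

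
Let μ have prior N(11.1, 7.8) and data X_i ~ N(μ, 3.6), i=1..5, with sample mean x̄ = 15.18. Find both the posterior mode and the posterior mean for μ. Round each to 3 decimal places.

Posterior for μ is Normal. Precision-weighted mean: (1/7.8·11.1 + 5/3.6·15.18) / (1/7.8 + 5/3.6) = 14.835.
A Normal posterior is symmetric, so mode = mean.

posterior mode = 14.835, posterior mean = 14.835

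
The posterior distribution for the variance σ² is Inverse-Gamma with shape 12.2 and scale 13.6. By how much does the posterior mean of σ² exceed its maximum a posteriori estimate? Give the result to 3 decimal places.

Mode = β/(α+1) = 13.6/13.2 = 1.030.
Mean = β/(α−1) = 13.6/11.2 = 1.214.
Difference = 1.214 − 1.030 = 0.184.
The mean is pulled above the mode by the posterior's right skew.

0.184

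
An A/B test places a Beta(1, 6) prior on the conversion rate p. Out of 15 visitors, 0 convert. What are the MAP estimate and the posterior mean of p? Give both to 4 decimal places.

MAP = 0.0000; posterior mean = 0.0455

Posterior: Beta(1+0, 6+15) = Beta(1, 21).
Since α = 1 ≤ 1 and β > 1, the Beta density is monotone decreasing on [0,1]; the mode is at 0.
Mean = 1/(1+21) = 0.0455.
The mean is pulled above the mode by the posterior's right skew.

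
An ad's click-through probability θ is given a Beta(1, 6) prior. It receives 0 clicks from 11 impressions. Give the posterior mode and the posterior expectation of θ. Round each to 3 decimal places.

MAP = 0.000; posterior mean = 0.056

Posterior: Beta(1+0, 6+11) = Beta(1, 17).
Since α = 1 ≤ 1 and β > 1, the Beta density is monotone decreasing on [0,1]; the mode is at 0.
Mean = 1/(1+17) = 0.056.
Mean > mode: the posterior has a right tail.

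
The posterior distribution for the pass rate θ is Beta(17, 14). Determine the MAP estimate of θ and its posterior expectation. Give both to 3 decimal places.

Mode = (17−1)/(17+14−2) = 16/29 = 0.552.
Mean = 17/(17+14) = 17/31 = 0.548.
Left-skewed posterior ⇒ mean < mode.

MAP estimate = 0.552, posterior expectation = 0.548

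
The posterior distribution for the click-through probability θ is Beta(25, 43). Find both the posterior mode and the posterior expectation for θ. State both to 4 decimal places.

Mode = (25−1)/(25+43−2) = 24/66 = 0.3636.
Mean = 25/(25+43) = 25/68 = 0.3676.
The posterior is right-skewed, so the mean exceeds the mode.

θ_MAP = 0.3636, E[θ|data] = 0.3676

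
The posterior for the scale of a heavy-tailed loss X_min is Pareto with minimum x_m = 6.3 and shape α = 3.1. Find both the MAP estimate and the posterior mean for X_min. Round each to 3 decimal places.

MAP = 6.300; posterior mean = 9.300

The Pareto density is strictly decreasing on [x_m, ∞), so the mode is x_m = 6.300.
Mean = α·x_m/(α−1) = 3.1·6.3/2.1 = 9.300.
Right-skewed posterior ⇒ mode < mean.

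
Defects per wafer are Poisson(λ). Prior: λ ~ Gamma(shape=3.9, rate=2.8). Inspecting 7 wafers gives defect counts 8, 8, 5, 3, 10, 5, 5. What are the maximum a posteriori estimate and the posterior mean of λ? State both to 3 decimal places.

λ_MAP = 4.786, E[λ|data] = 4.888

Σ counts = 44. Posterior: Gamma(shape = 3.9+44 = 47.9, rate = 2.8+7 = 9.8).
Mode = (α−1)/β = 46.9/9.8 = 4.786.
Mean = α/β = 47.9/9.8 = 4.888.
Mean > mode: the posterior has a right tail.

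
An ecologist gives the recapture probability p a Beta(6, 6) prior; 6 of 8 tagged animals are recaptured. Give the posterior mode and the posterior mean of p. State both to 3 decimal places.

Posterior: Beta(6+6, 6+2) = Beta(12, 8).
Mode = (12−1)/(12+8−2) = 11/18 = 0.611.
Mean = 12/(12+8) = 12/20 = 0.600.
The posterior is left-skewed, so the mode exceeds the mean.

MAP: 0.611. Posterior mean: 0.600.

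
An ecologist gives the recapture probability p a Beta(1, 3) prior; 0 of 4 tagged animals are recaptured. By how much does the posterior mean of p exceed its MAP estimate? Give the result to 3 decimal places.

Posterior: Beta(1+0, 3+4) = Beta(1, 7).
Since α = 1 ≤ 1 and β > 1, the Beta density is monotone decreasing on [0,1]; the mode is at 0.
Mean = 1/(1+7) = 0.125.
Difference = 0.125 − 0.000 = 0.125.
Right-skewed posterior ⇒ mode < mean.

0.125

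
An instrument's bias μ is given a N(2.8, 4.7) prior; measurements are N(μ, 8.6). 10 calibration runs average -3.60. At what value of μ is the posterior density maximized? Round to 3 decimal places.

Posterior for μ is Normal. Precision-weighted mean: (1/4.7·2.8 + 10/8.6·-3.60) / (1/4.7 + 10/8.6) = -2.610.
A Normal posterior is symmetric, so mode = mean.
This is the posterior mode — the MAP estimate.

-2.610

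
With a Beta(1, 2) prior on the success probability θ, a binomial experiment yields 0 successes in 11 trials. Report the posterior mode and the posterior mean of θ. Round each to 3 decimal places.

MAP: 0.000. Posterior mean: 0.071.

Posterior: Beta(1+0, 2+11) = Beta(1, 13).
Since α = 1 ≤ 1 and β > 1, the Beta density is monotone decreasing on [0,1]; the mode is at 0.
Mean = 1/(1+13) = 0.071.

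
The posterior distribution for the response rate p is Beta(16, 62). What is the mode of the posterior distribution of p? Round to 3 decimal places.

0.197

Mode = (16−1)/(16+62−2) = 15/76 = 0.197.
Mean = 16/(16+62) = 16/78 = 0.205.
This is the posterior mode — the MAP estimate.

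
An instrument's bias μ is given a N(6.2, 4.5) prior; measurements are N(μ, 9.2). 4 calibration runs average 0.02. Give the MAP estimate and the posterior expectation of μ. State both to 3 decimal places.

MAP: 2.110. Posterior mean: 2.110.

Posterior for μ is Normal. Precision-weighted mean: (1/4.5·6.2 + 4/9.2·0.02) / (1/4.5 + 4/9.2) = 2.110.
A Normal posterior is symmetric, so mode = mean.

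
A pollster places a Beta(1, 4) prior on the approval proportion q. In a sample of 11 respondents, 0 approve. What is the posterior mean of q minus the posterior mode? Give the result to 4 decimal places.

0.0625

Posterior: Beta(1+0, 4+11) = Beta(1, 15).
Since α = 1 ≤ 1 and β > 1, the Beta density is monotone decreasing on [0,1]; the mode is at 0.
Mean = 1/(1+15) = 0.0625.
Difference = 0.0625 − 0.0000 = 0.0625.
The posterior is right-skewed, so the mean exceeds the mode.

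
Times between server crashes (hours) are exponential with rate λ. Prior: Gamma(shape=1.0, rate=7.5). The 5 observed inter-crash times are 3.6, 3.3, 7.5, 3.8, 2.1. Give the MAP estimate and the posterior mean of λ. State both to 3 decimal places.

Σ times = 20.3. Posterior: Gamma(shape = 1.0+5 = 6.0, rate = 7.5+20.3 = 27.8).
Mode = (α−1)/β = 5.0/27.8 = 0.180.
Mean = α/β = 6.0/27.8 = 0.216.

λ_MAP = 0.180, E[λ|data] = 0.216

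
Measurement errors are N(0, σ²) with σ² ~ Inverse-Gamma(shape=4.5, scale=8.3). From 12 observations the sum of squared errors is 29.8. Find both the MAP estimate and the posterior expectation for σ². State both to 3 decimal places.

σ²_MAP = 2.017, E[σ²|data] = 2.442

Posterior: Inverse-Gamma(shape = 4.5+12/2 = 10.5, scale = 8.3+29.8/2 = 23.2).
Mode = β/(α+1) = 23.2/11.5 = 2.017.
Mean = β/(α−1) = 23.2/9.5 = 2.442.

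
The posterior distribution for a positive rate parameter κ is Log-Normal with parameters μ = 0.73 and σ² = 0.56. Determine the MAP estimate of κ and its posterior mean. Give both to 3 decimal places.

Mode = exp(μ − σ²) = exp(0.17) = 1.185.
Mean = exp(μ + σ²/2) = exp(1.010) = 2.746.

MAP estimate = 1.185, posterior mean = 2.746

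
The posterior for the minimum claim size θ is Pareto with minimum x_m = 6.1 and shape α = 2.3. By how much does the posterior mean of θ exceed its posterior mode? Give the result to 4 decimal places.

The Pareto density is strictly decreasing on [x_m, ∞), so the mode is x_m = 6.1000.
Mean = α·x_m/(α−1) = 2.3·6.1/1.3 = 10.7923.
Difference = 10.7923 − 6.1000 = 4.6923.
The posterior is right-skewed, so the mean exceeds the mode.

4.6923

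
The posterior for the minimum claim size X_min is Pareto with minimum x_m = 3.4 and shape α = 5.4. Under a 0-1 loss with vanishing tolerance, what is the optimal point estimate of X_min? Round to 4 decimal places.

The Pareto density is strictly decreasing on [x_m, ∞), so the mode is x_m = 3.4000.
Mean = α·x_m/(α−1) = 5.4·3.4/4.4 = 4.1727.
This is the posterior mode — the MAP estimate.

3.4000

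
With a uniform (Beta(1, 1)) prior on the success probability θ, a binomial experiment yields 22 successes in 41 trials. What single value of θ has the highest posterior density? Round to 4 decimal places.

0.5366

Posterior: Beta(1+22, 1+19) = Beta(23, 20).
Mode = (23−1)/(23+20−2) = 22/41 = 0.5366.
With a flat prior the MAP equals the MLE, 22/41.
Mean = 23/(23+20) = 23/43 = 0.5349.
This is the posterior mode — the MAP estimate.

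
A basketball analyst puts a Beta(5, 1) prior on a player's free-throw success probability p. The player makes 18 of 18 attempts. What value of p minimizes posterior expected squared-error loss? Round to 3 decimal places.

Posterior: Beta(5+18, 1+0) = Beta(23, 1).
Since β = 1 ≤ 1 and α > 1, the Beta density is monotone increasing on [0,1]; the mode is at 1.
Mean = 23/(23+1) = 0.958.
Squared-error loss ⇒ the optimal estimator is the posterior mean.

0.958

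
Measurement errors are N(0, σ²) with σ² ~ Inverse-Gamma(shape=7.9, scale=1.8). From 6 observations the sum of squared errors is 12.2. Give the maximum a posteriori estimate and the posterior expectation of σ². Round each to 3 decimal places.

MAP = 0.664, posterior mean = 0.798

Posterior: Inverse-Gamma(shape = 7.9+6/2 = 10.9, scale = 1.8+12.2/2 = 7.9).
Mode = β/(α+1) = 7.9/11.9 = 0.664.
Mean = β/(α−1) = 7.9/9.9 = 0.798.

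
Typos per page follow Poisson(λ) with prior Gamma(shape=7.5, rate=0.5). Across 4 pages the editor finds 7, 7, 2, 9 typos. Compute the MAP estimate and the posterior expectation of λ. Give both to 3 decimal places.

Σ counts = 25. Posterior: Gamma(shape = 7.5+25 = 32.5, rate = 0.5+4 = 4.5).
Mode = (α−1)/β = 31.5/4.5 = 7.000.
Mean = α/β = 32.5/4.5 = 7.222.

MAP = 7.000, posterior mean = 7.222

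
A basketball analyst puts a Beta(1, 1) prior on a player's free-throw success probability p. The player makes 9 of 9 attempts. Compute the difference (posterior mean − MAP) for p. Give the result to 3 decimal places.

Posterior: Beta(1+9, 1+0) = Beta(10, 1).
Since β = 1 ≤ 1 and α > 1, the Beta density is monotone increasing on [0,1]; the mode is at 1.
Mean = 10/(10+1) = 0.909.
Difference = 0.909 − 1.000 = -0.091.

-0.091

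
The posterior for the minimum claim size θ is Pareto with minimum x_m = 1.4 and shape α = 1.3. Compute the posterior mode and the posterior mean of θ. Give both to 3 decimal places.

MAP: 1.400. Posterior mean: 6.067.

The Pareto density is strictly decreasing on [x_m, ∞), so the mode is x_m = 1.400.
Mean = α·x_m/(α−1) = 1.3·1.4/0.3 = 6.067.
The posterior is right-skewed, so the mean exceeds the mode.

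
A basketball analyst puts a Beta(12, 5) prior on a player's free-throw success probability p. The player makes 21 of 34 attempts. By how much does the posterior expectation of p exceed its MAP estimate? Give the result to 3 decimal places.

-0.006

Posterior: Beta(12+21, 5+13) = Beta(33, 18).
Mode = (33−1)/(33+18−2) = 32/49 = 0.653.
Mean = 33/(33+18) = 33/51 = 0.647.
Difference = 0.647 − 0.653 = -0.006.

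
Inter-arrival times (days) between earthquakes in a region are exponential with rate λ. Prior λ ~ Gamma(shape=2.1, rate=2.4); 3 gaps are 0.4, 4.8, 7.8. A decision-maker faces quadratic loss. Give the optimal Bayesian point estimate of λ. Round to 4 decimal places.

Σ times = 13.0. Posterior: Gamma(shape = 2.1+3 = 5.1, rate = 2.4+13.0 = 15.4).
Mode = (α−1)/β = 4.1/15.4 = 0.2662.
Mean = α/β = 5.1/15.4 = 0.3312.
Quadratic loss ⇒ the optimal estimator is the posterior mean.

0.3312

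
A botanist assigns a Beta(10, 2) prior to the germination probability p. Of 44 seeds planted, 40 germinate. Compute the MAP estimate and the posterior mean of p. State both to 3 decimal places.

Posterior: Beta(10+40, 2+4) = Beta(50, 6).
Mode = (50−1)/(50+6−2) = 49/54 = 0.907.
Mean = 50/(50+6) = 50/56 = 0.893.

MAP: 0.907. Posterior mean: 0.893.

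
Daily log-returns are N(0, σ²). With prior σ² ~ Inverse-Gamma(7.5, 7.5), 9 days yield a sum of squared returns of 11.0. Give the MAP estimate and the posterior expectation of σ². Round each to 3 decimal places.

Posterior: Inverse-Gamma(shape = 7.5+9/2 = 12.0, scale = 7.5+11.0/2 = 13.0).
Mode = β/(α+1) = 13.0/13.0 = 1.000.
Mean = β/(α−1) = 13.0/11.0 = 1.182.
The posterior is right-skewed, so the mean exceeds the mode.

MAP = 1.000; posterior mean = 1.182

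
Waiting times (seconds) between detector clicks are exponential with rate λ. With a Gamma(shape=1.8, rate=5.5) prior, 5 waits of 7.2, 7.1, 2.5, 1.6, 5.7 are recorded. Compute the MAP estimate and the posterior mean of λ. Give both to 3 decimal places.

MAP = 0.196, posterior mean = 0.230

Σ times = 24.1. Posterior: Gamma(shape = 1.8+5 = 6.8, rate = 5.5+24.1 = 29.6).
Mode = (α−1)/β = 5.8/29.6 = 0.196.
Mean = α/β = 6.8/29.6 = 0.230.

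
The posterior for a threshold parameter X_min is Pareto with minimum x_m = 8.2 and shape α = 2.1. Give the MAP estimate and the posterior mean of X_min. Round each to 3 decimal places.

X_min_MAP = 8.200, E[X_min|data] = 15.655

The Pareto density is strictly decreasing on [x_m, ∞), so the mode is x_m = 8.200.
Mean = α·x_m/(α−1) = 2.1·8.2/1.1 = 15.655.
The mean is pulled above the mode by the posterior's right skew.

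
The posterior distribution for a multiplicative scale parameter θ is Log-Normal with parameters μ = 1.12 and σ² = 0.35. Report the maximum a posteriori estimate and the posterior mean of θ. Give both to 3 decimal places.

MAP: 2.160. Posterior mean: 3.651.

Mode = exp(μ − σ²) = exp(0.77) = 2.160.
Mean = exp(μ + σ²/2) = exp(1.295) = 3.651.
The posterior is right-skewed, so the mean exceeds the mode.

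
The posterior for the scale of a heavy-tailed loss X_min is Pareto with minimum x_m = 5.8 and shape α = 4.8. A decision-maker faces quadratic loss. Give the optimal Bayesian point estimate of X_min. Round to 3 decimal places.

7.326

The Pareto density is strictly decreasing on [x_m, ∞), so the mode is x_m = 5.800.
Mean = α·x_m/(α−1) = 4.8·5.8/3.8 = 7.326.
Quadratic loss ⇒ the optimal estimator is the posterior mean.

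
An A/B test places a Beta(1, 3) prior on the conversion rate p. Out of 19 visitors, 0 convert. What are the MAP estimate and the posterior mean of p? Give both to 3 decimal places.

Posterior: Beta(1+0, 3+19) = Beta(1, 22).
Since α = 1 ≤ 1 and β > 1, the Beta density is monotone decreasing on [0,1]; the mode is at 0.
Mean = 1/(1+22) = 0.043.

MAP = 0.000, posterior mean = 0.043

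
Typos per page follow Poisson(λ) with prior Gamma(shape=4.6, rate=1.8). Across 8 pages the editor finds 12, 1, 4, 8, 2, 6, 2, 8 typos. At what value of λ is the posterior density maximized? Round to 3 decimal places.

Σ counts = 43. Posterior: Gamma(shape = 4.6+43 = 47.6, rate = 1.8+8 = 9.8).
Mode = (α−1)/β = 46.6/9.8 = 4.755.
Mean = α/β = 47.6/9.8 = 4.857.
This is the posterior mode — the MAP estimate.

4.755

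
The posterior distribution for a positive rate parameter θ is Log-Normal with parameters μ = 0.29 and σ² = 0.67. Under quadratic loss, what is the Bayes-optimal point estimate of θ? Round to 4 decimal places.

1.8682

Mode = exp(μ − σ²) = exp(-0.38) = 0.6839.
Mean = exp(μ + σ²/2) = exp(0.625) = 1.8682.
Quadratic loss ⇒ the optimal estimator is the posterior mean.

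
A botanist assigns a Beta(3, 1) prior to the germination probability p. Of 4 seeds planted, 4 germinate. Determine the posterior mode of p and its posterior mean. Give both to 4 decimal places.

Posterior: Beta(3+4, 1+0) = Beta(7, 1).
Since β = 1 ≤ 1 and α > 1, the Beta density is monotone increasing on [0,1]; the mode is at 1.
Mean = 7/(7+1) = 0.8750.

MAP = 1.0000; posterior mean = 0.8750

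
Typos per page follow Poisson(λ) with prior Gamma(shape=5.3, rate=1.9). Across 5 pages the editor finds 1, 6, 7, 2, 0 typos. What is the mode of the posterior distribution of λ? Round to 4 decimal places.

2.9420

Σ counts = 16. Posterior: Gamma(shape = 5.3+16 = 21.3, rate = 1.9+5 = 6.9).
Mode = (α−1)/β = 20.3/6.9 = 2.9420.
Mean = α/β = 21.3/6.9 = 3.0870.
This is the posterior mode — the MAP estimate.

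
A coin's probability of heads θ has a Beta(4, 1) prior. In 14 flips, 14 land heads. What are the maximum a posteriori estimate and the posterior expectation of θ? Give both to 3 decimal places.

maximum a posteriori estimate = 1.000, posterior expectation = 0.947

Posterior: Beta(4+14, 1+0) = Beta(18, 1).
Since β = 1 ≤ 1 and α > 1, the Beta density is monotone increasing on [0,1]; the mode is at 1.
Mean = 18/(18+1) = 0.947.
The mean is pulled below the mode by the posterior's left skew.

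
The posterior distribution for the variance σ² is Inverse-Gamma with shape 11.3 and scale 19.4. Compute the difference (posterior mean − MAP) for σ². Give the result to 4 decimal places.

Mode = β/(α+1) = 19.4/12.3 = 1.5772.
Mean = β/(α−1) = 19.4/10.3 = 1.8835.
Difference = 1.8835 − 1.5772 = 0.3063.

0.3063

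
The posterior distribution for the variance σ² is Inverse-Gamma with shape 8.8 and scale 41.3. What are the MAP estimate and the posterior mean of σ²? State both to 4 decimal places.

MAP = 4.2143; posterior mean = 5.2949

Mode = β/(α+1) = 41.3/9.8 = 4.2143.
Mean = β/(α−1) = 41.3/7.8 = 5.2949.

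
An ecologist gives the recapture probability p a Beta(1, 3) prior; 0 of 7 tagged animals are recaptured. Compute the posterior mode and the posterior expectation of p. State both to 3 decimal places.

posterior mode = 0.000, posterior expectation = 0.091

Posterior: Beta(1+0, 3+7) = Beta(1, 10).
Since α = 1 ≤ 1 and β > 1, the Beta density is monotone decreasing on [0,1]; the mode is at 0.
Mean = 1/(1+10) = 0.091.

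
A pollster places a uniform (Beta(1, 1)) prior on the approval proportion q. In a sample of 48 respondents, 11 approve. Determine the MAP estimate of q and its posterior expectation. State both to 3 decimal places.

MAP estimate = 0.229, posterior expectation = 0.240

Posterior: Beta(1+11, 1+37) = Beta(12, 38).
Mode = (12−1)/(12+38−2) = 11/48 = 0.229.
With a flat prior the MAP equals the MLE, 11/48.
Mean = 12/(12+38) = 12/50 = 0.240.
The posterior is right-skewed, so the mean exceeds the mode.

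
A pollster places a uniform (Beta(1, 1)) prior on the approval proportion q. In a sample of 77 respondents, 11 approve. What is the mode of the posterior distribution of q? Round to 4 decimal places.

Posterior: Beta(1+11, 1+66) = Beta(12, 67).
Mode = (12−1)/(12+67−2) = 11/77 = 0.1429.
With a flat prior the MAP equals the MLE, 11/77.
Mean = 12/(12+67) = 12/79 = 0.1519.
This is the posterior mode — the MAP estimate.

0.1429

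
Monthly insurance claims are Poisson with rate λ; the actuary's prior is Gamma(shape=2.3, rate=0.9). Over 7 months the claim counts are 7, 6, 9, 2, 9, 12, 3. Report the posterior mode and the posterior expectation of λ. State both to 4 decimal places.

Σ counts = 48. Posterior: Gamma(shape = 2.3+48 = 50.3, rate = 0.9+7 = 7.9).
Mode = (α−1)/β = 49.3/7.9 = 6.2405.
Mean = α/β = 50.3/7.9 = 6.3671.
The posterior is right-skewed, so the mean exceeds the mode.

MAP = 6.2405; posterior mean = 6.3671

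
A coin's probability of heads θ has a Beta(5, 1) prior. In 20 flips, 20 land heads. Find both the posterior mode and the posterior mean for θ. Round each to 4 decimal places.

θ_MAP = 1.0000, E[θ|data] = 0.9615

Posterior: Beta(5+20, 1+0) = Beta(25, 1).
Since β = 1 ≤ 1 and α > 1, the Beta density is monotone increasing on [0,1]; the mode is at 1.
Mean = 25/(25+1) = 0.9615.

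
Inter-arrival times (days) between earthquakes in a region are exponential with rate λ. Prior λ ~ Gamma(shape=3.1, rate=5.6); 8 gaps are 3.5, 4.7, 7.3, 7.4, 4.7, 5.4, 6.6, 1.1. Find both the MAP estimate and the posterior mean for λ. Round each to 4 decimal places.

MAP = 0.2181; posterior mean = 0.2397

Σ times = 40.7. Posterior: Gamma(shape = 3.1+8 = 11.1, rate = 5.6+40.7 = 46.3).
Mode = (α−1)/β = 10.1/46.3 = 0.2181.
Mean = α/β = 11.1/46.3 = 0.2397.
The posterior is right-skewed, so the mean exceeds the mode.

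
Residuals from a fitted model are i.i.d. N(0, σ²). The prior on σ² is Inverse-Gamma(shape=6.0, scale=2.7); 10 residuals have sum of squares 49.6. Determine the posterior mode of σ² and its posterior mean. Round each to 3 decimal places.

MAP = 2.292; posterior mean = 2.750

Posterior: Inverse-Gamma(shape = 6.0+10/2 = 11.0, scale = 2.7+49.6/2 = 27.5).
Mode = β/(α+1) = 27.5/12.0 = 2.292.
Mean = β/(α−1) = 27.5/10.0 = 2.750.
The posterior is right-skewed, so the mean exceeds the mode.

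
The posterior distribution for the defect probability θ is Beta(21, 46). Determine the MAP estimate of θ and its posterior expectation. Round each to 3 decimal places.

Mode = (21−1)/(21+46−2) = 20/65 = 0.308.
Mean = 21/(21+46) = 21/67 = 0.313.

MAP estimate = 0.308, posterior expectation = 0.313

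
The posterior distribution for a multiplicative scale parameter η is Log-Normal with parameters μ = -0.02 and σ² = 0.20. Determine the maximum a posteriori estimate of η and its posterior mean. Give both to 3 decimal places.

Mode = exp(μ − σ²) = exp(-0.22) = 0.803.
Mean = exp(μ + σ²/2) = exp(0.080) = 1.083.
Right-skewed posterior ⇒ mode < mean.

MAP = 0.803, posterior mean = 1.083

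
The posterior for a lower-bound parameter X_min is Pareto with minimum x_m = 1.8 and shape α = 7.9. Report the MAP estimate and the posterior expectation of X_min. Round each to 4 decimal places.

The Pareto density is strictly decreasing on [x_m, ∞), so the mode is x_m = 1.8000.
Mean = α·x_m/(α−1) = 7.9·1.8/6.9 = 2.0609.
Right-skewed posterior ⇒ mode < mean.

MAP = 1.8000, posterior mean = 2.0609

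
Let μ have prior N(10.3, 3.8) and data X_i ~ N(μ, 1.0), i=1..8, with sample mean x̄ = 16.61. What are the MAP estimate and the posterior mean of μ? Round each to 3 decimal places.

Posterior for μ is Normal. Precision-weighted mean: (1/3.8·10.3 + 8/1.0·16.61) / (1/3.8 + 8/1.0) = 16.409.
A Normal posterior is symmetric, so mode = mean.

MAP = 16.409, posterior mean = 16.409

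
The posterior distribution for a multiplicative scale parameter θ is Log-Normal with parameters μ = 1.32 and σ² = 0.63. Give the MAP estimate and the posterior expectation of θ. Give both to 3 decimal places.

θ_MAP = 1.994, E[θ|data] = 5.129

Mode = exp(μ − σ²) = exp(0.69) = 1.994.
Mean = exp(μ + σ²/2) = exp(1.635) = 5.129.
Right-skewed posterior ⇒ mode < mean.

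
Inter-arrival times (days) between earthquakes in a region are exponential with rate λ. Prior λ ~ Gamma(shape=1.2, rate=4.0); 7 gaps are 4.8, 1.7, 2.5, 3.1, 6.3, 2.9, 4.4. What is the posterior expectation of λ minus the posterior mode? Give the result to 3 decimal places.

0.034

Σ times = 25.7. Posterior: Gamma(shape = 1.2+7 = 8.2, rate = 4.0+25.7 = 29.7).
Mode = (α−1)/β = 7.2/29.7 = 0.242.
Mean = α/β = 8.2/29.7 = 0.276.
Difference = 0.276 − 0.242 = 0.034.
Mean > mode: the posterior has a right tail.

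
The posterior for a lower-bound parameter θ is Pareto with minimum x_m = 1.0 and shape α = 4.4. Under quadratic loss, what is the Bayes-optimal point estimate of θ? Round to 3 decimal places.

1.294

The Pareto density is strictly decreasing on [x_m, ∞), so the mode is x_m = 1.000.
Mean = α·x_m/(α−1) = 4.4·1.0/3.4 = 1.294.
Quadratic loss ⇒ the optimal estimator is the posterior mean.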